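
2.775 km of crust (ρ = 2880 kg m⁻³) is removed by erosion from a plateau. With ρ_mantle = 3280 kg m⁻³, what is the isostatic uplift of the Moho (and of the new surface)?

Unloading: uplift u = e ρ_c/ρ_m = 2.775 km × 2880/3280 = 2.44 km.

2.44 km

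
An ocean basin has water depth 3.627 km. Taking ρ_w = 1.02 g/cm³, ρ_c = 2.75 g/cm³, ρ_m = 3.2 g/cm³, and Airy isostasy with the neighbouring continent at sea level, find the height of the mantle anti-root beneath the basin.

13.9 km

In Airy isostatic equilibrium: replacing crust with seawater at the top is compensated by replacing crust with mantle at the base: d (ρ_c − ρ_w) = a (ρ_m − ρ_c).
a = d (ρ_c − ρ_w)/(ρ_m − ρ_c) = 3.627 km × 1.73/0.45 = 13.9 km.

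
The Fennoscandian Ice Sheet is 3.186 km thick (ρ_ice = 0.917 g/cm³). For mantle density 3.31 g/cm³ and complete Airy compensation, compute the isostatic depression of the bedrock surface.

In Airy isostatic equilibrium: the ice load ρ_ice t is balanced by mantle displaced below, ρ_m s.
s = t ρ_ice / ρ_m = 3.186 km × 0.917/3.31 = 0.883 km.

0.883 km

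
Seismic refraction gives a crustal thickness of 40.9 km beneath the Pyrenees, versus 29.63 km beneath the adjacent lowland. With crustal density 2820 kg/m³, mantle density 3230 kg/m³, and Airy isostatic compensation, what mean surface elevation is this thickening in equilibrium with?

Excess crust Δ = 40.9 km − 29.63 km = 11.27 km, split between elevation h and root r with h + r = Δ.
Airy balance ρ_c h = (ρ_m − ρ_c) r gives r = h ρ_c/(ρ_m − ρ_c), so h (1 + ρ_c/(ρ_m − ρ_c)) = Δ, i.e. h = Δ (ρ_m − ρ_c)/ρ_m.
h = 11.27 km × 410/3230 = 1.43 km.

1.43 km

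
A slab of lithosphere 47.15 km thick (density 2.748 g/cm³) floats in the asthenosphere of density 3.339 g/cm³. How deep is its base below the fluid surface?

Draft d = t ρ_obj/ρ_fluid = 47.15 km × 2.748/3.339 = 38.8 km.

38.8 km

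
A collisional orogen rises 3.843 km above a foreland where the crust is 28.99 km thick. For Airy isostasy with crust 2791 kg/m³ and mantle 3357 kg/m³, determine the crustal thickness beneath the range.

51.8 km

Root depth r = h ρ_c / (ρ_m − ρ_c) = 3.843 km × 2791 / 566 = 18.95 km.
Total thickness = T + h + r = 28.99 km + 3.843 km + 18.95 km = 51.8 km.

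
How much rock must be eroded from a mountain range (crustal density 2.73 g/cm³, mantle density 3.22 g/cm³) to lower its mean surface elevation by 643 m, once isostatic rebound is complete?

Net drop Δ = e − u = e − e ρ_c/ρ_m = e (ρ_m − ρ_c)/ρ_m.
e = Δ ρ_m/(ρ_m − ρ_c) = 643 m × 3.22/0.49 = 4230 m.

4230 m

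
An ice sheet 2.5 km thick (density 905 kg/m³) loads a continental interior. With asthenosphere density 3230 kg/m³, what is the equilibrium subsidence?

Balancing pressure at the compensation depth: the ice load ρ_ice t is balanced by mantle displaced below, ρ_m s.
s = t ρ_ice / ρ_m = 2.5 km × 905/3230 = 0.7 km.

0.7 km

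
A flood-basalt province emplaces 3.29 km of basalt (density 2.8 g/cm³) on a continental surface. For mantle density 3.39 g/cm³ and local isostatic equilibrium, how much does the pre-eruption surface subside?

2.72 km

Subaerial loading: s = t ρ_load / ρ_m.
s = 3.29 km × 2.8/3.39 = 2.72 km.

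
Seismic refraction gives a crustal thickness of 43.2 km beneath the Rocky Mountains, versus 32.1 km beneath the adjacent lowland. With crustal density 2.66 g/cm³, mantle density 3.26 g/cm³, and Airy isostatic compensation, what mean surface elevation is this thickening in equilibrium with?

2.04 km

Excess crust Δ = 43.2 km − 32.1 km = 11.1 km, split between elevation h and root r with h + r = Δ.
Airy balance ρ_c h = (ρ_m − ρ_c) r gives r = h ρ_c/(ρ_m − ρ_c), so h (1 + ρ_c/(ρ_m − ρ_c)) = Δ, i.e. h = Δ (ρ_m − ρ_c)/ρ_m.
h = 11.1 km × 0.6/3.26 = 2.04 km.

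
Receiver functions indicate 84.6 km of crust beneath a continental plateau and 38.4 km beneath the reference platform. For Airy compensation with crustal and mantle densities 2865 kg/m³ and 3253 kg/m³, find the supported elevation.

5.51 km

Excess crust Δ = 84.6 km − 38.4 km = 46.2 km, split between elevation h and root r with h + r = Δ.
Airy balance ρ_c h = (ρ_m − ρ_c) r gives r = h ρ_c/(ρ_m − ρ_c), so h (1 + ρ_c/(ρ_m − ρ_c)) = Δ, i.e. h = Δ (ρ_m − ρ_c)/ρ_m.
h = 46.2 km × 388/3253 = 5.51 km.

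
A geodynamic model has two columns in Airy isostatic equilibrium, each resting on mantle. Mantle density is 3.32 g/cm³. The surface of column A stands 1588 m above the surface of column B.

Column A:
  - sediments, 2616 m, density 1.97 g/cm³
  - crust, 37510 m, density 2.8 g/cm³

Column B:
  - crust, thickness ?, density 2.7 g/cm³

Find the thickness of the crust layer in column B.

28700 m

Take the compensation level at the base of the deeper column (depth z_c below the surface of column A) and equate Σ ρ_i t_i down to z_c; mantle fills any gap and the z_c terms cancel.
Column A: 2616×1.97 + 37510×2.8 + (z_c − 40126)×3.32
Column B: 1588×0 + x×2.7 + (z_c − 1588 − 0 − x)×3.32
The z_c×3.32 term appears on both sides and cancels. Collect the known terms of each column as K = Σ(ρt)_known − 3.32 × (depth of known layers): K_A = 110181.52 − 3.32×40126 = −23036.8; K_B = 0 − 3.32×(1588 + 0) = −5272.16.
Balance: K_A = K_B − x×(3.32 − 2.7), so x = (K_B − K_A)/(3.32 − 2.7) = 17764.6/0.62 = 28700 m.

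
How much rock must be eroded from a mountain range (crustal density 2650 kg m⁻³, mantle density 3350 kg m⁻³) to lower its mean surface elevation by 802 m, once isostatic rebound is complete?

3840 m

Net drop Δ = e − u = e − e ρ_c/ρ_m = e (ρ_m − ρ_c)/ρ_m.
e = Δ ρ_m/(ρ_m − ρ_c) = 802 m × 3350/700 = 3840 m.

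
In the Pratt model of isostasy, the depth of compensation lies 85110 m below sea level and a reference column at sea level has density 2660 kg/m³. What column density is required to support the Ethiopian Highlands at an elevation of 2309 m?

2590 kg/m³

Pratt balance: ρ_ref D = ρ (D + h).
ρ = ρ_ref D/(D + h) = 2660 × 85110 m/(85110 m + 2309 m) = 2590 kg/m³.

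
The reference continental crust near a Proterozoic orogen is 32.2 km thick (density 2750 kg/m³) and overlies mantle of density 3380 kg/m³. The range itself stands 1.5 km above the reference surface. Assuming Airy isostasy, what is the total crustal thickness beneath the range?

Root depth r = h ρ_c / (ρ_m − ρ_c) = 1.5 km × 2750 / 630 = 6.548 km.
Total thickness = T + h + r = 32.2 km + 1.5 km + 6.548 km = 40.2 km.

40.2 km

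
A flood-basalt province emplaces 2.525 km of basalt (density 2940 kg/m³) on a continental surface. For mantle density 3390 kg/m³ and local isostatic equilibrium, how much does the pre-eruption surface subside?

Subaerial loading: s = t ρ_load / ρ_m.
s = 2.525 km × 2940/3390 = 2.19 km.

2.19 km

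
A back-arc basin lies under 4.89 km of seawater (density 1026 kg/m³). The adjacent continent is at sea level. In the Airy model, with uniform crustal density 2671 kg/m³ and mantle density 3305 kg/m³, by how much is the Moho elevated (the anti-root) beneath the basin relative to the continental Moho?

12.7 km

For local isostatic compensation: replacing crust with seawater at the top is compensated by replacing crust with mantle at the base: d (ρ_c − ρ_w) = a (ρ_m − ρ_c).
a = d (ρ_c − ρ_w)/(ρ_m − ρ_c) = 4.89 km × 1645/634 = 12.7 km.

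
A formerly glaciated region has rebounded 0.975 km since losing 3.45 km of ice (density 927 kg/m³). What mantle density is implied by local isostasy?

ρ_m = ρ_ice t / u = 927 × 3.45 km/0.975 km = 3280 kg/m³.

3280 kg/m³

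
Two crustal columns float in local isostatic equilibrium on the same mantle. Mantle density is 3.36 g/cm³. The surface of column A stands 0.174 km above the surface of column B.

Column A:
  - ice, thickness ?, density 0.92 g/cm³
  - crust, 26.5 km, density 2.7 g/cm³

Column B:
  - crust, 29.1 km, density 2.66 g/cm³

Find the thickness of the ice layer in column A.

1.42 km

Take the compensation level at the base of the deeper column (depth z_c below the surface of column A) and equate Σ ρ_i t_i down to z_c; mantle fills any gap and the z_c terms cancel.
Column A: x×0.92 + 26.5×2.7 + (z_c − 26.5 − x)×3.36
Column B: 0.174×0 + 29.1×2.66 + (z_c − 0.174 − 29.1)×3.36
The z_c×3.36 term appears on both sides and cancels. Collect the known terms of each column as K = Σ(ρt)_known − 3.36 × (depth of known layers): K_A = 71.55 − 3.36×26.5 = −17.49; K_B = 77.406 − 3.36×(0.174 + 29.1) = −20.95464.
Balance: K_A − x×(3.36 − 0.92) = K_B, so x = (K_A − K_B)/(3.36 − 0.92) = 3.46464/2.44 = 1.42 km.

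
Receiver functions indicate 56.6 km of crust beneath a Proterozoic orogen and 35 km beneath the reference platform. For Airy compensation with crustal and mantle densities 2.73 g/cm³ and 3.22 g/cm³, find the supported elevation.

Excess crust Δ = 56.6 km − 35 km = 21.6 km, split between elevation h and root r with h + r = Δ.
Airy balance ρ_c h = (ρ_m − ρ_c) r gives r = h ρ_c/(ρ_m − ρ_c), so h (1 + ρ_c/(ρ_m − ρ_c)) = Δ, i.e. h = Δ (ρ_m − ρ_c)/ρ_m.
h = 21.6 km × 0.49/3.22 = 3.29 km.

3.29 km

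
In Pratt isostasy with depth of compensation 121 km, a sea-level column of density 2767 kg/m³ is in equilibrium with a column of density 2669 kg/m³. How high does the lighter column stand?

ρ_ref D = ρ (D + h) → h = D (ρ_ref − ρ)/ρ.
h = 121 km × (2767 − 2669)/2669 = 4.44 km.

4.44 km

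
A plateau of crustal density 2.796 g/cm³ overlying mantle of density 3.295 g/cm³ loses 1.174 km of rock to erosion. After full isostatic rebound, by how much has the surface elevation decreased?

0.178 km

Rebound u = e ρ_c/ρ_m = 1.174 km × 2.796/3.295 = 0.9962 km.
Net surface drop = e − u = 1.174 km − 0.9962 km = e (ρ_m − ρ_c)/ρ_m = 0.178 km.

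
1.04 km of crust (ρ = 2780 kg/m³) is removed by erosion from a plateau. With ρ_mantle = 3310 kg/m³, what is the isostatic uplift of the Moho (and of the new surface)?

Unloading: uplift u = e ρ_c/ρ_m = 1.04 km × 2780/3310 = 0.873 km.

0.873 km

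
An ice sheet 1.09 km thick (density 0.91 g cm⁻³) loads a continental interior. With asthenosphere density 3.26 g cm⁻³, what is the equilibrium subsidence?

0.304 km

Equating mass per unit area of the two columns: the ice load ρ_ice t is balanced by mantle displaced below, ρ_m s.
s = t ρ_ice / ρ_m = 1.09 km × 0.91/3.26 = 0.304 km.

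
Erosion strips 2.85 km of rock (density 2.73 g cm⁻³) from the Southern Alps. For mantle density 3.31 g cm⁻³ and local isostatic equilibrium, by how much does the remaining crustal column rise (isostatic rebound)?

2.35 km

Unloading: uplift u = e ρ_c/ρ_m = 2.85 km × 2.73/3.31 = 2.35 km.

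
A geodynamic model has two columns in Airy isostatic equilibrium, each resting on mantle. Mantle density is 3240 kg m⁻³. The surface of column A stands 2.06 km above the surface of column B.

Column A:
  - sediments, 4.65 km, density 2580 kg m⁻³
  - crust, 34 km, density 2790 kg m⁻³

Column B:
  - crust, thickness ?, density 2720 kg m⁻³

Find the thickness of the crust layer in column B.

22.5 km

Take the compensation level at the base of the deeper column (depth z_c below the surface of column A) and equate Σ ρ_i t_i down to z_c; mantle fills any gap and the z_c terms cancel.
Column A: 4.65×2580 + 34×2790 + (z_c − 38.65)×3240
Column B: 2.06×0 + x×2720 + (z_c − 2.06 − 0 − x)×3240
The z_c×3240 term appears on both sides and cancels. Collect the known terms of each column as K = Σ(ρt)_known − 3240 × (depth of known layers): K_A = 106857 − 3240×38.65 = −18369; K_B = 0 − 3240×(2.06 + 0) = −6674.4.
Balance: K_A = K_B − x×(3240 − 2720), so x = (K_B − K_A)/(3240 − 2720) = 11694.6/520 = 22.5 km.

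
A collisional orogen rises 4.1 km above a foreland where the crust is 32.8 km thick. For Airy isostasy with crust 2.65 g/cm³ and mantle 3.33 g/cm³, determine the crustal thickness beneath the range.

Root depth r = h ρ_c / (ρ_m − ρ_c) = 4.1 km × 2.65 / 0.68 = 15.98 km.
Total thickness = T + h + r = 32.8 km + 4.1 km + 15.98 km = 52.9 km.

52.9 km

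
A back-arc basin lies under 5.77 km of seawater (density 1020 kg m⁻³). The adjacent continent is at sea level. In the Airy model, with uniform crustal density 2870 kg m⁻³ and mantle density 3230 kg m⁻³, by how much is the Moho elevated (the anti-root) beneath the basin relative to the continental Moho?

29.7 km

Equating mass per unit area of the two columns: replacing crust with seawater at the top is compensated by replacing crust with mantle at the base: d (ρ_c − ρ_w) = a (ρ_m − ρ_c).
a = d (ρ_c − ρ_w)/(ρ_m − ρ_c) = 5.77 km × 1850/360 = 29.7 km.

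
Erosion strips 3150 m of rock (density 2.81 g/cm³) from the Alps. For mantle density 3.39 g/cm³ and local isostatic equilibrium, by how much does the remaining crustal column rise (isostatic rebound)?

2610 m

Unloading: uplift u = e ρ_c/ρ_m = 3150 m × 2.81/3.39 = 2610 m.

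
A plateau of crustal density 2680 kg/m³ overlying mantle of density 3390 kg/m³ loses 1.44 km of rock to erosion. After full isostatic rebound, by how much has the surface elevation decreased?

0.302 km

Rebound u = e ρ_c/ρ_m = 1.44 km × 2680/3390 = 1.138 km.
Net surface drop = e − u = 1.44 km − 1.138 km = e (ρ_m − ρ_c)/ρ_m = 0.302 km.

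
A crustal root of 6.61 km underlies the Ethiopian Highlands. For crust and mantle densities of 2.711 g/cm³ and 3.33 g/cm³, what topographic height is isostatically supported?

Isostatic balance requires: ρ_c h = (ρ_m − ρ_c) r.
h = r (ρ_m − ρ_c) / ρ_c = 6.61 km × (3.33 − 2.711) / 2.711 = 1.51 km.

1.51 km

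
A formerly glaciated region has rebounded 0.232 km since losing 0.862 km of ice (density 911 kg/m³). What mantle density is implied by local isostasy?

3380 kg/m³

ρ_m = ρ_ice t / u = 911 × 0.862 km/0.232 km = 3380 kg/m³.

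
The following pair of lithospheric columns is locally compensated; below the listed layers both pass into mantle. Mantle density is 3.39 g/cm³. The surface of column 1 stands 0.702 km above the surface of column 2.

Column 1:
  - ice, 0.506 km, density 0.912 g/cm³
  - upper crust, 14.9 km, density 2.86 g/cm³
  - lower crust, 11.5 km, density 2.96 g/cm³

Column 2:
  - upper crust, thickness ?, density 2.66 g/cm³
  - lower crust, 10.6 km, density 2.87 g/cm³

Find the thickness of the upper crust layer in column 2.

Take the compensation level at the base of the deeper column (depth z_c below the surface of column 1) and equate Σ ρ_i t_i down to z_c; mantle fills any gap and the z_c terms cancel.
Column 1: 0.506×0.912 + 14.9×2.86 + 11.5×2.96 + (z_c − 26.906)×3.39
Column 2: 0.702×0 + x×2.66 + 10.6×2.87 + (z_c − 0.702 − 10.6 − x)×3.39
The z_c×3.39 term appears on both sides and cancels. Collect the known terms of each column as K = Σ(ρt)_known − 3.39 × (depth of known layers): K_1 = 77.115472 − 3.39×26.906 = −14.095868; K_2 = 30.422 − 3.39×(0.702 + 10.6) = −7.89178.
Balance: K_1 = K_2 − x×(3.39 − 2.66), so x = (K_2 − K_1)/(3.39 − 2.66) = 6.20409/0.73 = 8.5 km.

8.5 km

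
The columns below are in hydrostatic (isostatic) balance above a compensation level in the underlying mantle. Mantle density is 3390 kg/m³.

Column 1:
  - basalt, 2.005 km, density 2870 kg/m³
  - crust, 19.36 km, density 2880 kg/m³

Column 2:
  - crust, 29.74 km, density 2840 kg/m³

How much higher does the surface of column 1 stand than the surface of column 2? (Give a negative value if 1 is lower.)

For any compensation level in the mantle, the mantle terms cancel and isostasy reduces to e = (Σt_1 − Σt_2) − (Σ(ρt)_1 − Σ(ρt)_2) / ρ_m.
Σt_1 = 21.365 km; Σt_2 = 29.74 km; Σ(ρt)_1 = 61511.15; Σ(ρt)_2 = 84461.6 (in km·kg/m³).
e = (21.365 − 29.74) − (61511.15 − 84461.6) / 3390 = −1.6 km.

−1.6 km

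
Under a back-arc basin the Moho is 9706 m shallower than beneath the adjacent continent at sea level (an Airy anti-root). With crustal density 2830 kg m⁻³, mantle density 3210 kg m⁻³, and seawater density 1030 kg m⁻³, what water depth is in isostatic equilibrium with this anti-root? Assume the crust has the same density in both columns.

2050 m

Replacing a thickness d of crust by seawater at the top must be balanced by replacing crust with mantle at the base: d (ρ_c − ρ_w) = a (ρ_m − ρ_c).
d = a (ρ_m − ρ_c)/(ρ_c − ρ_w) = 9706 m × 380/1800 = 2050 m.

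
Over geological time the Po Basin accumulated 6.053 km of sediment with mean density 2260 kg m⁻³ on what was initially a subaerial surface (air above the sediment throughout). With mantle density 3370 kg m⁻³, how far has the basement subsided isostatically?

4.06 km

Subaerial load: s = t ρ_sed / ρ_m = 6.053 km × 2260/3370 = 4.06 km.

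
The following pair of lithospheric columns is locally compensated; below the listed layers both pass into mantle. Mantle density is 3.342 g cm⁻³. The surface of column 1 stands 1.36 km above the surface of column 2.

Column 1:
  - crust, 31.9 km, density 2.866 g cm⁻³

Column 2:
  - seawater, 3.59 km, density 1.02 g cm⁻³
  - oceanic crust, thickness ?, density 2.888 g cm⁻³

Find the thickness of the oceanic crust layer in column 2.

5.07 km

Take the compensation level at the base of the deeper column (depth z_c below the surface of column 1) and equate Σ ρ_i t_i down to z_c; mantle fills any gap and the z_c terms cancel.
Column 1: 31.9×2.866 + (z_c − 31.9)×3.342
Column 2: 1.36×0 + 3.59×1.02 + x×2.888 + (z_c − 1.36 − 3.59 − x)×3.342
The z_c×3.342 term appears on both sides and cancels. Collect the known terms of each column as K = Σ(ρt)_known − 3.342 × (depth of known layers): K_1 = 91.4254 − 3.342×31.9 = −15.1844; K_2 = 3.6618 − 3.342×(1.36 + 3.59) = −12.8811.
Balance: K_1 = K_2 − x×(3.342 − 2.888), so x = (K_2 − K_1)/(3.342 − 2.888) = 2.3033/0.454 = 5.07 km.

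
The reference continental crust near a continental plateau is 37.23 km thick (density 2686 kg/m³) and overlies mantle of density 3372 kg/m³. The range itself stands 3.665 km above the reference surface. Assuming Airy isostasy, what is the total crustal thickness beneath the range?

Root depth r = h ρ_c / (ρ_m − ρ_c) = 3.665 km × 2686 / 686 = 14.35 km.
Total thickness = T + h + r = 37.23 km + 3.665 km + 14.35 km = 55.2 km.

55.2 km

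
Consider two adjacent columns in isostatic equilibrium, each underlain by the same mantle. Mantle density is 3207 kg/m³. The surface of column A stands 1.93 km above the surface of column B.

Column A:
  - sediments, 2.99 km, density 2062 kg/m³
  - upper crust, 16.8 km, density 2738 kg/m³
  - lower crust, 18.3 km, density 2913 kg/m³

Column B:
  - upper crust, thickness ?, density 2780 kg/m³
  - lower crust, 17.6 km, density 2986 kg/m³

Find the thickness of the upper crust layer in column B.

15.5 km

Take the compensation level at the base of the deeper column (depth z_c below the surface of column A) and equate Σ ρ_i t_i down to z_c; mantle fills any gap and the z_c terms cancel.
Column A: 2.99×2062 + 16.8×2738 + 18.3×2913 + (z_c − 38.09)×3207
Column B: 1.93×0 + x×2780 + 17.6×2986 + (z_c − 1.93 − 17.6 − x)×3207
The z_c×3207 term appears on both sides and cancels. Collect the known terms of each column as K = Σ(ρt)_known − 3207 × (depth of known layers): K_A = 105471.68 − 3207×38.09 = −16682.95; K_B = 52553.6 − 3207×(1.93 + 17.6) = −10079.11.
Balance: K_A = K_B − x×(3207 − 2780), so x = (K_B − K_A)/(3207 − 2780) = 6603.84/427 = 15.5 km.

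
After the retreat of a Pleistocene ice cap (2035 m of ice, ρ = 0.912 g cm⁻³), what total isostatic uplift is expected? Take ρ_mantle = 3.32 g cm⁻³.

559 m

Removing the load lets mantle flow back in; uplift u satisfies ρ_ice t = ρ_m u.
u = t ρ_ice/ρ_m = 2035 m × 0.912/3.32 = 559 m.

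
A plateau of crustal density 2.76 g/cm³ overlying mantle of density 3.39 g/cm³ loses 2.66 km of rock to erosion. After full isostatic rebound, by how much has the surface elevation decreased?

0.494 km

Rebound u = e ρ_c/ρ_m = 2.66 km × 2.76/3.39 = 2.166 km.
Net surface drop = e − u = 2.66 km − 2.166 km = e (ρ_m − ρ_c)/ρ_m = 0.494 km.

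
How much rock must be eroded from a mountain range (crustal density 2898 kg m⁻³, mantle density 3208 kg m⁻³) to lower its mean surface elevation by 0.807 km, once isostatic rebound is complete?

Net drop Δ = e − u = e − e ρ_c/ρ_m = e (ρ_m − ρ_c)/ρ_m.
e = Δ ρ_m/(ρ_m − ρ_c) = 0.807 km × 3208/310 = 8.35 km.

8.35 km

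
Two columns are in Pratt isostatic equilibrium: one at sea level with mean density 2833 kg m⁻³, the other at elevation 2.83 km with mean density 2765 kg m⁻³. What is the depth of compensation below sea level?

115 km

ρ_ref D = ρ (D + h) → D (ρ_ref − ρ) = ρ h.
D = ρ h/(ρ_ref − ρ) = 2765 × 2.83 km/(2833 − 2765) = 115 km.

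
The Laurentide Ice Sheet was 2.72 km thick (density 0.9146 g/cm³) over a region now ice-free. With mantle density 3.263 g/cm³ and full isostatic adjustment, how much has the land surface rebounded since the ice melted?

Removing the load lets mantle flow back in; uplift u satisfies ρ_ice t = ρ_m u.
u = t ρ_ice/ρ_m = 2.72 km × 0.9146/3.263 = 0.762 km.

0.762 km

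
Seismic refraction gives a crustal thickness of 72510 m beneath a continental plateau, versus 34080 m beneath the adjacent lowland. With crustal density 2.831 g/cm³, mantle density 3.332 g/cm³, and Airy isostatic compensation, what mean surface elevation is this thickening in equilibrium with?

Excess crust Δ = 72510 m − 34080 m = 38430 m, split between elevation h and root r with h + r = Δ.
Airy balance ρ_c h = (ρ_m − ρ_c) r gives r = h ρ_c/(ρ_m − ρ_c), so h (1 + ρ_c/(ρ_m − ρ_c)) = Δ, i.e. h = Δ (ρ_m − ρ_c)/ρ_m.
h = 38430 m × 0.501/3.332 = 5780 m.

5780 m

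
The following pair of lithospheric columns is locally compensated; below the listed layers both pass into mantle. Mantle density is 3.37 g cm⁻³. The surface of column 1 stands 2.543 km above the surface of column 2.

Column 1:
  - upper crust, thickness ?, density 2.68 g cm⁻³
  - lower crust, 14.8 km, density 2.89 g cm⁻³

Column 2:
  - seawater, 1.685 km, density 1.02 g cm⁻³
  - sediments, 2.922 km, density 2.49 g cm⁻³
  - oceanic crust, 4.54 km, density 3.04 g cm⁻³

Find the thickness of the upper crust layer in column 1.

Take the compensation level at the base of the deeper column (depth z_c below the surface of column 1) and equate Σ ρ_i t_i down to z_c; mantle fills any gap and the z_c terms cancel.
Column 1: x×2.68 + 14.8×2.89 + (z_c − 14.8 − x)×3.37
Column 2: 2.543×0 + 1.685×1.02 + 2.922×2.49 + 4.54×3.04 + (z_c − 2.543 − 9.147)×3.37
The z_c×3.37 term appears on both sides and cancels. Collect the known terms of each column as K = Σ(ρt)_known − 3.37 × (depth of known layers): K_1 = 42.772 − 3.37×14.8 = −7.104; K_2 = 22.79608 − 3.37×(2.543 + 9.147) = −16.59922.
Balance: K_1 − x×(3.37 − 2.68) = K_2, so x = (K_1 − K_2)/(3.37 − 2.68) = 9.49522/0.69 = 13.8 km.

13.8 km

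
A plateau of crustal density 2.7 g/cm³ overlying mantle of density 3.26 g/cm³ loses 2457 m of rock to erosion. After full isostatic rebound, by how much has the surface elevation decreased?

422 m

Rebound u = e ρ_c/ρ_m = 2457 m × 2.7/3.26 = 2035 m.
Net surface drop = e − u = 2457 m − 2035 m = e (ρ_m − ρ_c)/ρ_m = 422 m.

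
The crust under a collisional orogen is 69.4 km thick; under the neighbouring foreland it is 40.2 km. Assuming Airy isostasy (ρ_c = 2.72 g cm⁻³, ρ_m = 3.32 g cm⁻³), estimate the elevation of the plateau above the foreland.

5.28 km

Excess crust Δ = 69.4 km − 40.2 km = 29.2 km, split between elevation h and root r with h + r = Δ.
Airy balance ρ_c h = (ρ_m − ρ_c) r gives r = h ρ_c/(ρ_m − ρ_c), so h (1 + ρ_c/(ρ_m − ρ_c)) = Δ, i.e. h = Δ (ρ_m − ρ_c)/ρ_m.
h = 29.2 km × 0.6/3.32 = 5.28 km.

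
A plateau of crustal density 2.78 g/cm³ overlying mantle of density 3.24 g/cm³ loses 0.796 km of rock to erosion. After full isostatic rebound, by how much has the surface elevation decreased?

Rebound u = e ρ_c/ρ_m = 0.796 km × 2.78/3.24 = 0.683 km.
Net surface drop = e − u = 0.796 km − 0.683 km = e (ρ_m − ρ_c)/ρ_m = 0.113 km.

0.113 km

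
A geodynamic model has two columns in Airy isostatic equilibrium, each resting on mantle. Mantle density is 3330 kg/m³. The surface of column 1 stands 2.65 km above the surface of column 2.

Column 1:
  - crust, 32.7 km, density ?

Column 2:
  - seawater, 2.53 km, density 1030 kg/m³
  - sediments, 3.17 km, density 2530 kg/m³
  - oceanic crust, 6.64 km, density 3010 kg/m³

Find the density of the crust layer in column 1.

Take the compensation level at the base of the deeper column (depth z_c below the surface of column 1) and equate Σ ρ_i t_i down to z_c; mantle fills any gap and the z_c terms cancel.
Column 1: 32.7×ρ + (z_c − 32.7)×3330
Column 2: 2.65×0 + 2.53×1030 + 3.17×2530 + 6.64×3010 + (z_c − 2.65 − 12.34)×3330
The z_c×3330 term appears on both sides and cancels. Collect the known terms of each column as K = Σ(ρt)_known − 3330 × (depth of known layers): K_1 = 0 − 3330×32.7 = −108891; K_2 = 30612.4 − 3330×(2.65 + 12.34) = −19304.3.
Balance: K_1 + 32.7×ρ = K_2, so ρ = (K_2 − K_1)/32.7 = 89586.7/32.7 = 2740 kg/m³.

2740 kg/m³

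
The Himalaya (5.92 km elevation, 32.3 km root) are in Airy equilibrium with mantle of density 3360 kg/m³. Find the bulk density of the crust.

ρ_c h = (ρ_m − ρ_c) r → ρ_c (h + r) = ρ_m r → ρ_c = ρ_m r / (h + r).
ρ_c = 3360 × 32.3 km / (5.92 km + 32.3 km) = 2840 kg/m³.

2840 kg/m³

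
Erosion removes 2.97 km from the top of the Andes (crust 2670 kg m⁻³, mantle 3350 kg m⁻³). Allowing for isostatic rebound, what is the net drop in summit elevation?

0.603 km

Rebound u = e ρ_c/ρ_m = 2.97 km × 2670/3350 = 2.367 km.
Net surface drop = e − u = 2.97 km − 2.367 km = e (ρ_m − ρ_c)/ρ_m = 0.603 km.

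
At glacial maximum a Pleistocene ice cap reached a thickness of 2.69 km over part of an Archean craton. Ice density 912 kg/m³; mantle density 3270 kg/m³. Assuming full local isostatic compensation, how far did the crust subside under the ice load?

Balancing pressure at the compensation depth: the ice load ρ_ice t is balanced by mantle displaced below, ρ_m s.
s = t ρ_ice / ρ_m = 2.69 km × 912/3270 = 0.75 km.

0.75 km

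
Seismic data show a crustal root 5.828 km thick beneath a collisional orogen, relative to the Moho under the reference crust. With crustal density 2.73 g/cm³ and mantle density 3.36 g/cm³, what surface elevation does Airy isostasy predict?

Isostatic balance requires: ρ_c h = (ρ_m − ρ_c) r.
h = r (ρ_m − ρ_c) / ρ_c = 5.828 km × (3.36 − 2.73) / 2.73 = 1.34 km.

1.34 km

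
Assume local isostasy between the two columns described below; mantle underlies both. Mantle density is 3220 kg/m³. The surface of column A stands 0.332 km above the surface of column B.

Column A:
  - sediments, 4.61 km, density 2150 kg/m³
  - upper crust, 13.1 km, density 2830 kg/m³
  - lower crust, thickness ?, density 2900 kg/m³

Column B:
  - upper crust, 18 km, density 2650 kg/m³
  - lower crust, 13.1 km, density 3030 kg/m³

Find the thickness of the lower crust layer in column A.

11.8 km

Take the compensation level at the base of the deeper column (depth z_c below the surface of column A) and equate Σ ρ_i t_i down to z_c; mantle fills any gap and the z_c terms cancel.
Column A: 4.61×2150 + 13.1×2830 + x×2900 + (z_c − 17.71 − x)×3220
Column B: 0.332×0 + 18×2650 + 13.1×3030 + (z_c − 0.332 − 31.1)×3220
The z_c×3220 term appears on both sides and cancels. Collect the known terms of each column as K = Σ(ρt)_known − 3220 × (depth of known layers): K_A = 46984.5 − 3220×17.71 = −10041.7; K_B = 87393 − 3220×(0.332 + 31.1) = −13818.04.
Balance: K_A − x×(3220 − 2900) = K_B, so x = (K_A − K_B)/(3220 − 2900) = 3776.34/320 = 11.8 km.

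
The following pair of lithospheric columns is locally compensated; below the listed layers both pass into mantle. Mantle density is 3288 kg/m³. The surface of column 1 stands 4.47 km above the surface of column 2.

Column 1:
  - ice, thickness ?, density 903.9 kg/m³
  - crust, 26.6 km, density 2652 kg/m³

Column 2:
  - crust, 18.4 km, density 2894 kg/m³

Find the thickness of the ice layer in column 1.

Take the compensation level at the base of the deeper column (depth z_c below the surface of column 1) and equate Σ ρ_i t_i down to z_c; mantle fills any gap and the z_c terms cancel.
Column 1: x×903.9 + 26.6×2652 + (z_c − 26.6 − x)×3288
Column 2: 4.47×0 + 18.4×2894 + (z_c − 4.47 − 18.4)×3288
The z_c×3288 term appears on both sides and cancels. Collect the known terms of each column as K = Σ(ρt)_known − 3288 × (depth of known layers): K_1 = 70543.2 − 3288×26.6 = −16917.6; K_2 = 53249.6 − 3288×(4.47 + 18.4) = −21946.96.
Balance: K_1 − x×(3288 − 903.9) = K_2, so x = (K_1 − K_2)/(3288 − 903.9) = 5029.36/2384.1 = 2.11 km.

2.11 km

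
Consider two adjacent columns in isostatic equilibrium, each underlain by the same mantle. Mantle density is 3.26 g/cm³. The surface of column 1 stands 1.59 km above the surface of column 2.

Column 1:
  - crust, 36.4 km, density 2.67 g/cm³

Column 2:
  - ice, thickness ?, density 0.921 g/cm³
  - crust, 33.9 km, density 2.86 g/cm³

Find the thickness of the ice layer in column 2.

1.17 km

Take the compensation level at the base of the deeper column (depth z_c below the surface of column 1) and equate Σ ρ_i t_i down to z_c; mantle fills any gap and the z_c terms cancel.
Column 1: 36.4×2.67 + (z_c − 36.4)×3.26
Column 2: 1.59×0 + x×0.921 + 33.9×2.86 + (z_c − 1.59 − 33.9 − x)×3.26
The z_c×3.26 term appears on both sides and cancels. Collect the known terms of each column as K = Σ(ρt)_known − 3.26 × (depth of known layers): K_1 = 97.188 − 3.26×36.4 = −21.476; K_2 = 96.954 − 3.26×(1.59 + 33.9) = −18.7434.
Balance: K_1 = K_2 − x×(3.26 − 0.921), so x = (K_2 − K_1)/(3.26 − 0.921) = 2.7326/2.339 = 1.17 km.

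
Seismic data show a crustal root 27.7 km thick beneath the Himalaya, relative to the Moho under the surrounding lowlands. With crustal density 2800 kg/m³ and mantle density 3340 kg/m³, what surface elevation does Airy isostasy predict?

By Archimedes' principle applied to the lithosphere: ρ_c h = (ρ_m − ρ_c) r.
h = r (ρ_m − ρ_c) / ρ_c = 27.7 km × (3340 − 2800) / 2800 = 5.34 km.

5.34 km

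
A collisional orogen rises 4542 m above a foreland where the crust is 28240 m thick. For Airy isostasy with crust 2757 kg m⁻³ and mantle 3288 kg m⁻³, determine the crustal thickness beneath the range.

Root depth r = h ρ_c / (ρ_m − ρ_c) = 4542 m × 2757 / 531 = 23580 m.
Total thickness = T + h + r = 28240 m + 4542 m + 23580 m = 56400 m.

56400 m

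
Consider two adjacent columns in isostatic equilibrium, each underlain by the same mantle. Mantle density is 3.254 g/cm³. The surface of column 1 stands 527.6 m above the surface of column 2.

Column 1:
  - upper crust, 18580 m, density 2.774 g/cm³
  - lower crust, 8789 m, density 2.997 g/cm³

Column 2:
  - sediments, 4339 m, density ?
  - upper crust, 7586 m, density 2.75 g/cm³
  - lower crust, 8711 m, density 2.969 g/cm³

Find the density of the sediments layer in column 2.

Take the compensation level at the base of the deeper column (depth z_c below the surface of column 1) and equate Σ ρ_i t_i down to z_c; mantle fills any gap and the z_c terms cancel.
Column 1: 18580×2.774 + 8789×2.997 + (z_c − 27369)×3.254
Column 2: 527.6×0 + 4339×ρ + 7586×2.75 + 8711×2.969 + (z_c − 527.6 − 20636)×3.254
The z_c×3.254 term appears on both sides and cancels. Collect the known terms of each column as K = Σ(ρt)_known − 3.254 × (depth of known layers): K_1 = 77881.553 − 3.254×27369 = −11177.173; K_2 = 46724.459 − 3.254×(527.6 + 20636) = −22141.8954.
Balance: K_1 = K_2 + 4339×ρ, so ρ = (K_1 − K_2)/4339 = 10964.7/4339 = 2.53 g/cm³.

2.53 g/cm³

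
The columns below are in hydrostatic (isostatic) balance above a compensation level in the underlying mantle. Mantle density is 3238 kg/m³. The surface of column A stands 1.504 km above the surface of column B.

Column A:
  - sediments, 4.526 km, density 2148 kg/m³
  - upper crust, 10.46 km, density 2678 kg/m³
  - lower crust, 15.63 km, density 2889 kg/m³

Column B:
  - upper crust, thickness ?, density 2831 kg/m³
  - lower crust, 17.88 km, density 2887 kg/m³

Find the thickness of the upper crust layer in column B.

Take the compensation level at the base of the deeper column (depth z_c below the surface of column A) and equate Σ ρ_i t_i down to z_c; mantle fills any gap and the z_c terms cancel.
Column A: 4.526×2148 + 10.46×2678 + 15.63×2889 + (z_c − 30.616)×3238
Column B: 1.504×0 + x×2831 + 17.88×2887 + (z_c − 1.504 − 17.88 − x)×3238
The z_c×3238 term appears on both sides and cancels. Collect the known terms of each column as K = Σ(ρt)_known − 3238 × (depth of known layers): K_A = 82888.798 − 3238×30.616 = −16245.81; K_B = 51619.56 − 3238×(1.504 + 17.88) = −11145.832.
Balance: K_A = K_B − x×(3238 − 2831), so x = (K_B − K_A)/(3238 − 2831) = 5099.98/407 = 12.5 km.

12.5 km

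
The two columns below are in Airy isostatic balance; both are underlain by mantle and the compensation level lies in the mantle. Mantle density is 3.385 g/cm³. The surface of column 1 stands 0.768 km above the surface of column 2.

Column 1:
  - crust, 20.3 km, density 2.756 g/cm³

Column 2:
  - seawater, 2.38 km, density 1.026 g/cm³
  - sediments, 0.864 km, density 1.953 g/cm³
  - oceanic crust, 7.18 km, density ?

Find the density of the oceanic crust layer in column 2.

2.92 g/cm³

Take the compensation level at the base of the deeper column (depth z_c below the surface of column 1) and equate Σ ρ_i t_i down to z_c; mantle fills any gap and the z_c terms cancel.
Column 1: 20.3×2.756 + (z_c − 20.3)×3.385
Column 2: 0.768×0 + 2.38×1.026 + 0.864×1.953 + 7.18×ρ + (z_c − 0.768 − 10.424)×3.385
The z_c×3.385 term appears on both sides and cancels. Collect the known terms of each column as K = Σ(ρt)_known − 3.385 × (depth of known layers): K_1 = 55.9468 − 3.385×20.3 = −12.7687; K_2 = 4.129272 − 3.385×(0.768 + 10.424) = −33.755648.
Balance: K_1 = K_2 + 7.18×ρ, so ρ = (K_1 − K_2)/7.18 = 20.9869/7.18 = 2.92 g/cm³.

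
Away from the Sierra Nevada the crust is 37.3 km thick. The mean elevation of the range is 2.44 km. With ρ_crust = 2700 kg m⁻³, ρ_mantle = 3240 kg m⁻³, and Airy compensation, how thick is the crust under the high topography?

51.9 km

Root depth r = h ρ_c / (ρ_m − ρ_c) = 2.44 km × 2700 / 540 = 12.2 km.
Total thickness = T + h + r = 37.3 km + 2.44 km + 12.2 km = 51.9 km.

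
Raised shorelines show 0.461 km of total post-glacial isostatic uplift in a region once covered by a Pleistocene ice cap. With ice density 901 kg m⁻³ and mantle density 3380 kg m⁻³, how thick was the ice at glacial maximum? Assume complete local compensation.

1.73 km

u = t ρ_ice/ρ_m → t = u ρ_m/ρ_ice = 0.461 km × 3380/901 = 1.73 km.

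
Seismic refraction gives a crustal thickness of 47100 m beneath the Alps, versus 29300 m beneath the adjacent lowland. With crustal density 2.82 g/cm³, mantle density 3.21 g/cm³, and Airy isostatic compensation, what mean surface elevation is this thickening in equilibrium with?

2160 m

Excess crust Δ = 47100 m − 29300 m = 17800 m, split between elevation h and root r with h + r = Δ.
Airy balance ρ_c h = (ρ_m − ρ_c) r gives r = h ρ_c/(ρ_m − ρ_c), so h (1 + ρ_c/(ρ_m − ρ_c)) = Δ, i.e. h = Δ (ρ_m − ρ_c)/ρ_m.
h = 17800 m × 0.39/3.21 = 2160 m.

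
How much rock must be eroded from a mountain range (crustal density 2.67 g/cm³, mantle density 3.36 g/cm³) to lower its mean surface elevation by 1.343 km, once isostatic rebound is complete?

6.54 km

Net drop Δ = e − u = e − e ρ_c/ρ_m = e (ρ_m − ρ_c)/ρ_m.
e = Δ ρ_m/(ρ_m − ρ_c) = 1.343 km × 3.36/0.69 = 6.54 km.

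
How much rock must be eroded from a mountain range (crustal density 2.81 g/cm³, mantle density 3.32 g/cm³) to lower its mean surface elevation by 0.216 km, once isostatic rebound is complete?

1.41 km

Net drop Δ = e − u = e − e ρ_c/ρ_m = e (ρ_m − ρ_c)/ρ_m.
e = Δ ρ_m/(ρ_m − ρ_c) = 0.216 km × 3.32/0.51 = 1.41 km.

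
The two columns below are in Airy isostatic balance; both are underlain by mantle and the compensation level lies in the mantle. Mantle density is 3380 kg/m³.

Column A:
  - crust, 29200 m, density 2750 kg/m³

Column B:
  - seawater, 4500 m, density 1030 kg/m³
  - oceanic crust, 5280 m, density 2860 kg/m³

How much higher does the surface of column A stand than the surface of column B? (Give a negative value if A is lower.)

For any compensation level in the mantle, the mantle terms cancel and isostasy reduces to e = (Σt_A − Σt_B) − (Σ(ρt)_A − Σ(ρt)_B) / ρ_m.
Σt_A = 29200 m; Σt_B = 9780 m; Σ(ρt)_A = 80300000; Σ(ρt)_B = 19735800 (in m·kg/m³).
e = (29200 − 9780) − (80300000 − 19735800) / 3380 = 1500 m.

1500 m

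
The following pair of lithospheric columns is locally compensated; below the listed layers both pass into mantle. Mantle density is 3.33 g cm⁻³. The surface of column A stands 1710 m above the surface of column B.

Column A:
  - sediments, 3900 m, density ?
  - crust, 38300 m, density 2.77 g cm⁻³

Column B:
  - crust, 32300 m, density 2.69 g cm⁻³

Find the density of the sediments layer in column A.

Take the compensation level at the base of the deeper column (depth z_c below the surface of column A) and equate Σ ρ_i t_i down to z_c; mantle fills any gap and the z_c terms cancel.
Column A: 3900×ρ + 38300×2.77 + (z_c − 42200)×3.33
Column B: 1710×0 + 32300×2.69 + (z_c − 1710 − 32300)×3.33
The z_c×3.33 term appears on both sides and cancels. Collect the known terms of each column as K = Σ(ρt)_known − 3.33 × (depth of known layers): K_A = 106091 − 3.33×42200 = −34435; K_B = 86887 − 3.33×(1710 + 32300) = −26366.3.
Balance: K_A + 3900×ρ = K_B, so ρ = (K_B − K_A)/3900 = 8068.7/3900 = 2.07 g cm⁻³.

2.07 g cm⁻³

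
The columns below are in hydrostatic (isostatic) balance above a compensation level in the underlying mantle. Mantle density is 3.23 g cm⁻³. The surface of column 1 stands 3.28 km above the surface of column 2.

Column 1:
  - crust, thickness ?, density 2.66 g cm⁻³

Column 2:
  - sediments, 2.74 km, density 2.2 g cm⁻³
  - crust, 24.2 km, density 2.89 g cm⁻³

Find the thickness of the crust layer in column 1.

Take the compensation level at the base of the deeper column (depth z_c below the surface of column 1) and equate Σ ρ_i t_i down to z_c; mantle fills any gap and the z_c terms cancel.
Column 1: x×2.66 + (z_c − 0 − x)×3.23
Column 2: 3.28×0 + 2.74×2.2 + 24.2×2.89 + (z_c − 3.28 − 26.94)×3.23
The z_c×3.23 term appears on both sides and cancels. Collect the known terms of each column as K = Σ(ρt)_known − 3.23 × (depth of known layers): K_1 = 0 − 3.23×0 = 0; K_2 = 75.966 − 3.23×(3.28 + 26.94) = −21.6446.
Balance: K_1 − x×(3.23 − 2.66) = K_2, so x = (K_1 − K_2)/(3.23 − 2.66) = 21.6446/0.57 = 38 km.

38 km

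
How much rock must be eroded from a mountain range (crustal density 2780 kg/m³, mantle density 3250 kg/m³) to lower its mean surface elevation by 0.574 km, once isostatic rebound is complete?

3.97 km

Net drop Δ = e − u = e − e ρ_c/ρ_m = e (ρ_m − ρ_c)/ρ_m.
e = Δ ρ_m/(ρ_m − ρ_c) = 0.574 km × 3250/470 = 3.97 km.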